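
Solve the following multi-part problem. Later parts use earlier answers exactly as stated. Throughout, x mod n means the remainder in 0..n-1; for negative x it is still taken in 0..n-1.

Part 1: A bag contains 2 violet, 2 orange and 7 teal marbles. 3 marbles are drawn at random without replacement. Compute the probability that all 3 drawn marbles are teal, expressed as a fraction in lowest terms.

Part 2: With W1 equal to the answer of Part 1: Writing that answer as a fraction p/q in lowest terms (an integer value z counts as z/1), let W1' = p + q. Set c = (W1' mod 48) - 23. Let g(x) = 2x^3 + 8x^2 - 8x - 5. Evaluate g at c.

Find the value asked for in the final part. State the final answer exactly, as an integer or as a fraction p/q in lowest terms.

11997

Part 1: total draws C(11,3) = 165; favorable C(7,3) = 35; P = 7/33; answer 7/33
Part 2: W1 = 7/33; threaded value p + q = 40; c = 17; 2*(17)^3 + 8*(17)^2 - 8*(17)^1 - 5 = (9826) + (2312) + (-136) + (-5) = 11997; answer 11997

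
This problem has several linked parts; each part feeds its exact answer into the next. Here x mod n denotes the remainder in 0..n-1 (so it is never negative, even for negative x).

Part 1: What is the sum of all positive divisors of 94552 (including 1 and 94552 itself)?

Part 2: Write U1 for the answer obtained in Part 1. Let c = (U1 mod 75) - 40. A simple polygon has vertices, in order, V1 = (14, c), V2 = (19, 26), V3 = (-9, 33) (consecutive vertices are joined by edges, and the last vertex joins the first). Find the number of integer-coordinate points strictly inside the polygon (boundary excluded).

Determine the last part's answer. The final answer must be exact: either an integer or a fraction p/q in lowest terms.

Part 1: 94552 = 2^3 * 53 * 223; sigma = (1 + 2 + 4 + 8) * (1 + 53) * (1 + 223) = 15 * 54 * 224 = 181440; answer 181440
Part 2: U1 = 181440; c = -25; cross terms: (14*26 - 19*-25)=839, (19*33 - -9*26)=861, (-9*-25 - 14*33)=-237; twice the area = |1463| = 1463; area = 1463/2; boundary points = 1 + 7 + 1 = 9; strictly interior points = area - boundary/2 + 1 = 728; answer 728

728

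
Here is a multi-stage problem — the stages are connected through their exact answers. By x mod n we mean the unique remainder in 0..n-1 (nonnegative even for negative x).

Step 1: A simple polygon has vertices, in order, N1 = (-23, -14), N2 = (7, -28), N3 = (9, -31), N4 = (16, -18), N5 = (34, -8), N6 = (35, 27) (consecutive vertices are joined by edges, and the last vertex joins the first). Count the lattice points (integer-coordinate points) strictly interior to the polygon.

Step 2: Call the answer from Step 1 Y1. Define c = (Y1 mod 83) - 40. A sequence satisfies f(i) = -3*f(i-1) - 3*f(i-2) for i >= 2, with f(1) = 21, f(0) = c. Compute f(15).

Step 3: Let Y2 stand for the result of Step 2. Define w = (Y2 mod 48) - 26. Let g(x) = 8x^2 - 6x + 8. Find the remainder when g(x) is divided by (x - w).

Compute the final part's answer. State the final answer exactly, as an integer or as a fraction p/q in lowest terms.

3328

Step 1: cross terms: (-23*-28 - 7*-14)=742, (7*-31 - 9*-28)=35, (9*-18 - 16*-31)=334, (16*-8 - 34*-18)=484, (34*27 - 35*-8)=1198, (35*-14 - -23*27)=131; twice the area = |2924| = 2924; area = 1462; boundary points = 2 + 1 + 1 + 2 + 1 + 1 = 8; strictly interior points = area - boundary/2 + 1 = 1459; answer 1459
Step 2: Y1 = 1459; c = 8; f(2) = -3*(21) - 3*(8) = -87; iterating: f(2)=-87, f(3)=198, f(4)=-333, f(5)=405, f(6)=-216, f(7)=-567, f(8)=2349, f(9)=-5346, f(10)=8991, f(11)=-10935, f(12)=5832, f(13)=15309, f(14)=-63423, f(15)=144342; answer 144342
Step 3: Y2 = 144342; w = -20; remainder = value at the root: 8*(-20)^2 - 6*(-20)^1 + 8 = (3200) + (120) + (8) = 3328; answer 3328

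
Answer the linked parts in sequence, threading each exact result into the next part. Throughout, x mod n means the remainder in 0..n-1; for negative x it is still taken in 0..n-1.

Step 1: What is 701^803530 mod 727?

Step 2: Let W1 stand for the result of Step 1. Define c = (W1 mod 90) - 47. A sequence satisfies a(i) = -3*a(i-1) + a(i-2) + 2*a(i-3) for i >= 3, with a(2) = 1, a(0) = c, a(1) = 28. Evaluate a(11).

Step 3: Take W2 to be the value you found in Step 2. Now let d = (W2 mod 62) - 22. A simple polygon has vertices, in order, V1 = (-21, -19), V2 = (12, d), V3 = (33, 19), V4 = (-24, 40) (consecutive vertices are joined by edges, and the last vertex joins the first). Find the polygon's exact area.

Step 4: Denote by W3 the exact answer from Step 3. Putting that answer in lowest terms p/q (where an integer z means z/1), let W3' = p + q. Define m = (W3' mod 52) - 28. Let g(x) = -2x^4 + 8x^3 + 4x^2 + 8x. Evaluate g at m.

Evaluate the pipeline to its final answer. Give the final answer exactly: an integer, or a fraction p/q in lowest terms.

-12096

Step 1: squarings mod 727: 701^1=701, 701^2=676, 701^4=420, 701^8=466, 701^16=510, 701^32=561, 701^64=657, 701^128=538, 701^256=98, 701^512=153, 701^1024=145, 701^2048=669, 701^4096=456, 701^8192=14, 701^16384=196, 701^32768=612, 701^65536=139, 701^131072=419, 701^262144=354, 701^524288=272; 701^803530 = 701^2 * 701^8 * 701^64 * 701^128 * 701^512 * 701^16384 * 701^262144 * 701^524288 = 210 (mod 727); answer 210
Step 2: W1 = 210; c = -17; a(3) = -3*(1) + 1*(28) + 2*(-17) = -9; iterating: a(3)=-9, a(4)=84, a(5)=-259, a(6)=843, a(7)=-2620, a(8)=8185, a(9)=-25489, a(10)=79412, a(11)=-247355; answer -247355
Step 3: W2 = -247355; d = 3; cross terms: (-21*3 - 12*-19)=165, (12*19 - 33*3)=129, (33*40 - -24*19)=1776, (-24*-19 - -21*40)=1296; twice the area = |3366| = 3366; area = 1683; answer 1683
Step 4: W3 = 1683; threaded value p + q = 1684; m = -8; -2*(-8)^4 + 8*(-8)^3 + 4*(-8)^2 + 8*(-8)^1 = (-8192) + (-4096) + (256) + (-64) = -12096; answer -12096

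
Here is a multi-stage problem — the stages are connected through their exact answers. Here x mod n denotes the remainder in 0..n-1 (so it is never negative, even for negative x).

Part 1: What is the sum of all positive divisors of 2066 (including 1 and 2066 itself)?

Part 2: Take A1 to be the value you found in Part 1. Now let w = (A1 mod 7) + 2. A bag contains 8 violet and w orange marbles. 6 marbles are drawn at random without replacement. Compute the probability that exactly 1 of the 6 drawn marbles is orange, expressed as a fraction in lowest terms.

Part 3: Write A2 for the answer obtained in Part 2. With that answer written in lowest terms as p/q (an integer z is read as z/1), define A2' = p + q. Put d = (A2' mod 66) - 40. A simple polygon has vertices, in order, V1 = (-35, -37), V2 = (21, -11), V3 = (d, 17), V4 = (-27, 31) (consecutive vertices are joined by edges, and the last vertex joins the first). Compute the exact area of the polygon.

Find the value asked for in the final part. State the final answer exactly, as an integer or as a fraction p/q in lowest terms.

Part 1: 2066 = 2 * 1033; sigma = (1 + 2) * (1 + 1033) = 3 * 1034 = 3102; answer 3102
Part 2: A1 = 3102; w = 3; total draws C(11,6) = 462; favorable C(3,1)*C(8,5) = 168; P = 4/11; answer 4/11
Part 3: A2 = 4/11; threaded value p + q = 15; d = -25; cross terms: (-35*-11 - 21*-37)=1162, (21*17 - -25*-11)=82, (-25*31 - -27*17)=-316, (-27*-37 - -35*31)=2084; twice the area = |3012| = 3012; area = 1506; answer 1506

1506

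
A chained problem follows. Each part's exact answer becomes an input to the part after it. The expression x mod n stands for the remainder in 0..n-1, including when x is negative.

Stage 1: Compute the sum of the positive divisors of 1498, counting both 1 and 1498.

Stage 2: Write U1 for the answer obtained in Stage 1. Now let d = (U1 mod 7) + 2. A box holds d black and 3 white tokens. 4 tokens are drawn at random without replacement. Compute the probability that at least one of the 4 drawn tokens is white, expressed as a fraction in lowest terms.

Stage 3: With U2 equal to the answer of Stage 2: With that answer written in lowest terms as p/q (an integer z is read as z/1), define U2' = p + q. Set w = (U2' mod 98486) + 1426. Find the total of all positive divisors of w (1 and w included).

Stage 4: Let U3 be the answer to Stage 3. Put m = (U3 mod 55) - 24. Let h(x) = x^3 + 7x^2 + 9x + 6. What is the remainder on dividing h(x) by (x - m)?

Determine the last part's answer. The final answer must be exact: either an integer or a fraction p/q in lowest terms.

2850

Stage 1: 1498 = 2 * 7 * 107; sigma = (1 + 2) * (1 + 7) * (1 + 107) = 3 * 8 * 108 = 2592; answer 2592
Stage 2: U1 = 2592; d = 4; total draws C(7,4) = 35; complement C(4,4) = 1; favorable 35 - 1 = 34; P = 34/35; answer 34/35
Stage 3: U2 = 34/35; threaded value p + q = 69; w = 1495; 1495 = 5 * 13 * 23; sigma = (1 + 5) * (1 + 13) * (1 + 23) = 6 * 14 * 24 = 2016; answer 2016
Stage 4: U3 = 2016; m = 12; remainder = value at the root: 1*(12)^3 + 7*(12)^2 + 9*(12)^1 + 6 = (1728) + (1008) + (108) + (6) = 2850; answer 2850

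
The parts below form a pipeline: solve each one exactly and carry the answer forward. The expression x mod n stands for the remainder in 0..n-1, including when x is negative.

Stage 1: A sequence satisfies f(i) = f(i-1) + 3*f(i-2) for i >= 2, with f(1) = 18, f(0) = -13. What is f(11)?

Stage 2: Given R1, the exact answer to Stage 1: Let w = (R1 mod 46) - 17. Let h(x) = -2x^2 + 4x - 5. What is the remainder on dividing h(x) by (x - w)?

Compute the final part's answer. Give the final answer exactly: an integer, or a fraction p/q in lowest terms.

-101

Stage 1: f(2) = 1*(18) + 3*(-13) = -21; iterating: f(2)=-21, f(3)=33, f(4)=-30, f(5)=69, f(6)=-21, f(7)=186, f(8)=123, f(9)=681, f(10)=1050, f(11)=3093; answer 3093
Stage 2: R1 = 3093; w = -6; remainder = value at the root: -2*(-6)^2 + 4*(-6)^1 - 5 = (-72) + (-24) + (-5) = -101; answer -101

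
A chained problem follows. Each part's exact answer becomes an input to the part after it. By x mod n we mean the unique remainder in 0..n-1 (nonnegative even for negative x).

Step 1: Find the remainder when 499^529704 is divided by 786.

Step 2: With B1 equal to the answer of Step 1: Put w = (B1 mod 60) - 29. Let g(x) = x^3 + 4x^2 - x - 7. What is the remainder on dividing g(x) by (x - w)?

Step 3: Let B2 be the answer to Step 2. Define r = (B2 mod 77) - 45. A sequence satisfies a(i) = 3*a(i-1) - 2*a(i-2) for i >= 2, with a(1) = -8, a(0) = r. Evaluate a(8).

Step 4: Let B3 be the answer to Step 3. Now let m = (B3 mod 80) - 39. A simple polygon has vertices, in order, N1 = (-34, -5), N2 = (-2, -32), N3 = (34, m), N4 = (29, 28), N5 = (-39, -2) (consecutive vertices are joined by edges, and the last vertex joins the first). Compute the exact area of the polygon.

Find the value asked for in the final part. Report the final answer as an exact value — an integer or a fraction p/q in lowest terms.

2000

Step 1: squarings mod 786: 499^1=499, 499^2=625, 499^4=769, 499^8=289, 499^16=205, 499^32=367, 499^64=283, 499^128=703, 499^256=601, 499^512=427, 499^1024=763, 499^2048=529, 499^4096=25, 499^8192=625, 499^16384=769, 499^32768=289, 499^65536=205, 499^131072=367, 499^262144=283, 499^524288=703; 499^529704 = 499^8 * 499^32 * 499^256 * 499^1024 * 499^4096 * 499^524288 = 175 (mod 786); answer 175
Step 2: B1 = 175; w = 26; remainder = value at the root: 1*(26)^3 + 4*(26)^2 - 1*(26)^1 - 7 = (17576) + (2704) + (-26) + (-7) = 20247; answer 20247
Step 3: B2 = 20247; r = 28; a(2) = 3*(-8) - 2*(28) = -80; iterating: a(2)=-80, a(3)=-224, a(4)=-512, a(5)=-1088, a(6)=-2240, a(7)=-4544, a(8)=-9152; answer -9152
Step 4: B3 = -9152; m = 9; cross terms: (-34*-32 - -2*-5)=1078, (-2*9 - 34*-32)=1070, (34*28 - 29*9)=691, (29*-2 - -39*28)=1034, (-39*-5 - -34*-2)=127; twice the area = |4000| = 4000; area = 2000; answer 2000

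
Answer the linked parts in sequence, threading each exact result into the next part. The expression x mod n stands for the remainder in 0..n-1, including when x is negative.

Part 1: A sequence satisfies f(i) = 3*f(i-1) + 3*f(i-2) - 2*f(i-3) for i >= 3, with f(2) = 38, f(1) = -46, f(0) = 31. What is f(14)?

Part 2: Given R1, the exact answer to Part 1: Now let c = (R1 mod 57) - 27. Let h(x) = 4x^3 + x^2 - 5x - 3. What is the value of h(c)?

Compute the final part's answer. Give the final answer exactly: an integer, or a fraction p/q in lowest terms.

Part 1: f(3) = 3*(38) + 3*(-46) - 2*(31) = -86; iterating: f(3)=-86, f(4)=-52, f(5)=-490, f(6)=-1454, f(7)=-5728, f(8)=-20566, f(9)=-75974, f(10)=-278164, f(11)=-1021282, f(12)=-3746390, f(13)=-13746688, f(14)=-50436670; answer -50436670
Part 2: R1 = -50436670; c = -19; 4*(-19)^3 + 1*(-19)^2 - 5*(-19)^1 - 3 = (-27436) + (361) + (95) + (-3) = -26983; answer -26983

-26983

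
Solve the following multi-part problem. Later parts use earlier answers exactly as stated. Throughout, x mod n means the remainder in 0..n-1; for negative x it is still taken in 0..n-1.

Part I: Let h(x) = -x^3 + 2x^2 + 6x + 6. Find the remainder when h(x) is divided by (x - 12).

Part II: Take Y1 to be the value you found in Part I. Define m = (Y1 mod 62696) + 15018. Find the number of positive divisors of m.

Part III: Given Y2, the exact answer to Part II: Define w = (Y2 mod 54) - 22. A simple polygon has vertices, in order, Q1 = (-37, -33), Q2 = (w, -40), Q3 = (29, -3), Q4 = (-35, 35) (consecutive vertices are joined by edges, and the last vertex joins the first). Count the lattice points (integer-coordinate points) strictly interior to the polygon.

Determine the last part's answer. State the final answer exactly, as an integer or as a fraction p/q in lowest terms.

2860

Part I: remainder = value at the root: -1*(12)^3 + 2*(12)^2 + 6*(12)^1 + 6 = (-1728) + (288) + (72) + (6) = -1362; answer -1362
Part II: Y1 = -1362; m = 76352; 76352 = 2^6 * 1193; number of divisors = (6+1) * (1+1) = 14; answer 14
Part III: Y2 = 14; w = -8; cross terms: (-37*-40 - -8*-33)=1216, (-8*-3 - 29*-40)=1184, (29*35 - -35*-3)=910, (-35*-33 - -37*35)=2450; twice the area = |5760| = 5760; area = 2880; boundary points = 1 + 37 + 2 + 2 = 42; strictly interior points = area - boundary/2 + 1 = 2860; answer 2860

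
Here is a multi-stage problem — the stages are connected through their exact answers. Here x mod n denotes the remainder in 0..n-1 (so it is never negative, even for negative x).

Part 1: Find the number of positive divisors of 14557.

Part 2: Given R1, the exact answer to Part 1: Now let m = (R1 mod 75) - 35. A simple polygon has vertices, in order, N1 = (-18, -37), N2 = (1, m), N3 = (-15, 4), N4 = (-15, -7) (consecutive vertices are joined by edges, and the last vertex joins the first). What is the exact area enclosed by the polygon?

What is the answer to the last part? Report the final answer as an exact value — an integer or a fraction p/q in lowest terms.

Part 1: 14557 is prime, so its only divisors are 1 and 14557; count = 2; answer 2
Part 2: R1 = 2; m = -33; cross terms: (-18*-33 - 1*-37)=631, (1*4 - -15*-33)=-491, (-15*-7 - -15*4)=165, (-15*-37 - -18*-7)=429; twice the area = |734| = 734; area = 367; answer 367

367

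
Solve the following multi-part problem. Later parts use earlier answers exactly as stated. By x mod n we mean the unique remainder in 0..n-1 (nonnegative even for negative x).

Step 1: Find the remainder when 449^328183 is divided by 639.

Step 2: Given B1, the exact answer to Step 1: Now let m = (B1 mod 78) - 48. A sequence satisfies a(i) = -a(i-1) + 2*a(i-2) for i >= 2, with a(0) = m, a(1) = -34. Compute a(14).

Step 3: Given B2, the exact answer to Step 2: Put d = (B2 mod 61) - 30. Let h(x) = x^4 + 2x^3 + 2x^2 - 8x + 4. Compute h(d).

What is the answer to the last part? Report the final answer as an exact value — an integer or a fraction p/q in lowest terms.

176644

Step 1: squarings mod 639: 449^1=449, 449^2=316, 449^4=172, 449^8=190, 449^16=316, 449^32=172, 449^64=190, 449^128=316, 449^256=172, 449^512=190, 449^1024=316, 449^2048=172, 449^4096=190, 449^8192=316, 449^16384=172, 449^32768=190, 449^65536=316, 449^131072=172, 449^262144=190; 449^328183 = 449^1 * 449^2 * 449^4 * 449^16 * 449^32 * 449^64 * 449^128 * 449^256 * 449^65536 * 449^262144 = 323 (mod 639); answer 323
Step 2: B1 = 323; m = -37; a(2) = -1*(-34) + 2*(-37) = -40; iterating: a(2)=-40, a(3)=-28, a(4)=-52, a(5)=-4, a(6)=-100, a(7)=92, a(8)=-292, a(9)=476, a(10)=-1060, a(11)=2012, a(12)=-4132, a(13)=8156, a(14)=-16420; answer -16420
Step 3: B2 = -16420; d = 20; 1*(20)^4 + 2*(20)^3 + 2*(20)^2 - 8*(20)^1 + 4 = (160000) + (16000) + (800) + (-160) + (4) = 176644; answer 176644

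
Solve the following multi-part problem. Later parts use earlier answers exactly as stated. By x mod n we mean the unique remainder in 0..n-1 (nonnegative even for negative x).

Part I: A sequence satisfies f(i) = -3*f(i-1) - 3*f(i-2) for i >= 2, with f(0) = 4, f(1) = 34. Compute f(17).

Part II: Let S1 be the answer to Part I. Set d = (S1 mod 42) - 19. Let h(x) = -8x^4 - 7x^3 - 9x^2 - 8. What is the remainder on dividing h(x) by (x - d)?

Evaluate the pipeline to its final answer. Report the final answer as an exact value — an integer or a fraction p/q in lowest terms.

Part I: f(2) = -3*(34) - 3*(4) = -114; iterating: f(2)=-114, f(3)=240, f(4)=-378, f(5)=414, f(6)=-108, f(7)=-918, f(8)=3078, f(9)=-6480, f(10)=10206, f(11)=-11178, f(12)=2916, f(13)=24786, f(14)=-83106, f(15)=174960, f(16)=-275562, f(17)=301806; answer 301806
Part II: S1 = 301806; d = 17; remainder = value at the root: -8*(17)^4 - 7*(17)^3 - 9*(17)^2 - 8 = (-668168) + (-34391) + (-2601) + (-8) = -705168; answer -705168

-705168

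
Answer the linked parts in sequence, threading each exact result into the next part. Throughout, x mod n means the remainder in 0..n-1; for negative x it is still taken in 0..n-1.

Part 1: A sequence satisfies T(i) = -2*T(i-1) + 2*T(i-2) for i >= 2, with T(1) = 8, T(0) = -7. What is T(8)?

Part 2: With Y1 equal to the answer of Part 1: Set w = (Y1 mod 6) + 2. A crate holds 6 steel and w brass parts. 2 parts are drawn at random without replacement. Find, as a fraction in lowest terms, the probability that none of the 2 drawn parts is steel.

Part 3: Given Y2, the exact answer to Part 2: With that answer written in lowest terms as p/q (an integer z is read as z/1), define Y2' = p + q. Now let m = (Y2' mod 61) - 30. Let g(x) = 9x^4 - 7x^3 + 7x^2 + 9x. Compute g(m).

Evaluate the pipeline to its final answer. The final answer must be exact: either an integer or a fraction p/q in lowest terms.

14

Part 1: T(2) = -2*(8) + 2*(-7) = -30; iterating: T(2)=-30, T(3)=76, T(4)=-212, T(5)=576, T(6)=-1576, T(7)=4304, T(8)=-11760; answer -11760
Part 2: Y1 = -11760; w = 2; total draws C(8,2) = 28; favorable C(2,2) = 1; P = 1/28; answer 1/28
Part 3: Y2 = 1/28; threaded value p + q = 29; m = -1; 9*(-1)^4 - 7*(-1)^3 + 7*(-1)^2 + 9*(-1)^1 = (9) + (7) + (7) + (-9) = 14; answer 14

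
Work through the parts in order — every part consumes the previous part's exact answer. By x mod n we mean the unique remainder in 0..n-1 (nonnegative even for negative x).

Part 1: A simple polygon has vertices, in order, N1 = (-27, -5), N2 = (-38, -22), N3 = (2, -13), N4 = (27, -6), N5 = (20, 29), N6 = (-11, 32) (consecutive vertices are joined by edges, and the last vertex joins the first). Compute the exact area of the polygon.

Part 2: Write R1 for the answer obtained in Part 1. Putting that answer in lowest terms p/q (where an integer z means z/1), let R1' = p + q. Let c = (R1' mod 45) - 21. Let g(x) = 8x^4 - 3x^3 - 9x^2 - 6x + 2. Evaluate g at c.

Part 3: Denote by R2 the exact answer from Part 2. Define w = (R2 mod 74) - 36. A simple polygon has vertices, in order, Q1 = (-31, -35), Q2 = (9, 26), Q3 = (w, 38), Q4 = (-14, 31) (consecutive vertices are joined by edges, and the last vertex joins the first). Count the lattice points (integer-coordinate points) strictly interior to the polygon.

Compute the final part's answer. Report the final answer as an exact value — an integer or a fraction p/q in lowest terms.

945

Part 1: cross terms: (-27*-22 - -38*-5)=404, (-38*-13 - 2*-22)=538, (2*-6 - 27*-13)=339, (27*29 - 20*-6)=903, (20*32 - -11*29)=959, (-11*-5 - -27*32)=919; twice the area = |4062| = 4062; area = 2031; answer 2031
Part 2: R1 = 2031; threaded value p + q = 2032; c = -14; 8*(-14)^4 - 3*(-14)^3 - 9*(-14)^2 - 6*(-14)^1 + 2 = (307328) + (8232) + (-1764) + (84) + (2) = 313882; answer 313882
Part 3: R2 = 313882; w = 12; cross terms: (-31*26 - 9*-35)=-491, (9*38 - 12*26)=30, (12*31 - -14*38)=904, (-14*-35 - -31*31)=1451; twice the area = |1894| = 1894; area = 947; boundary points = 1 + 3 + 1 + 1 = 6; strictly interior points = area - boundary/2 + 1 = 945; answer 945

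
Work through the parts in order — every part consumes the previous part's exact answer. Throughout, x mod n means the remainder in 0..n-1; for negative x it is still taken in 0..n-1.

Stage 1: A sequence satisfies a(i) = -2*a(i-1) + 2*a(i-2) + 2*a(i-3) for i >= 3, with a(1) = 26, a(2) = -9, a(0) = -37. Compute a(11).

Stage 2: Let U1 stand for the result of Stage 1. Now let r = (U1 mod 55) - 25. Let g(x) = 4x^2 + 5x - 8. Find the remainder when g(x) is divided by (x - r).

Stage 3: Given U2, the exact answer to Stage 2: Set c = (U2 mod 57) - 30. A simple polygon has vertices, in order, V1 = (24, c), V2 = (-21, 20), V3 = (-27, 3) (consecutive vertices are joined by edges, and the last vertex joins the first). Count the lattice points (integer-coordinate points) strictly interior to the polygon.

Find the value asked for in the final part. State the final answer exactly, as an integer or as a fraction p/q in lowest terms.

423

Stage 1: a(3) = -2*(-9) + 2*(26) + 2*(-37) = -4; iterating: a(3)=-4, a(4)=42, a(5)=-110, a(6)=296, a(7)=-728, a(8)=1828, a(9)=-4520, a(10)=11240, a(11)=-27864; answer -27864
Stage 2: U1 = -27864; r = -4; remainder = value at the root: 4*(-4)^2 + 5*(-4)^1 - 8 = (64) + (-20) + (-8) = 36; answer 36
Stage 3: U2 = 36; c = 6; cross terms: (24*20 - -21*6)=606, (-21*3 - -27*20)=477, (-27*6 - 24*3)=-234; twice the area = |849| = 849; area = 849/2; boundary points = 1 + 1 + 3 = 5; strictly interior points = area - boundary/2 + 1 = 423; answer 423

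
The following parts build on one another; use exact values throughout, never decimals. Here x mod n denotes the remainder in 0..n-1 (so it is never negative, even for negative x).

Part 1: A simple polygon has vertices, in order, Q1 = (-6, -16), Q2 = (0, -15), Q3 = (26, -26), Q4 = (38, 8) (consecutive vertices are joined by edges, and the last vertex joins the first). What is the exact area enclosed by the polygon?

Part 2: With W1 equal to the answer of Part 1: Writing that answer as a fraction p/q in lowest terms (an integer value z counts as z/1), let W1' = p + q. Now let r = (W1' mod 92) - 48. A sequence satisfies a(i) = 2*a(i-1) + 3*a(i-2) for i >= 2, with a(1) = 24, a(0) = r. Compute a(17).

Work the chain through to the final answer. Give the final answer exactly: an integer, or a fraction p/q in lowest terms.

Part 1: cross terms: (-6*-15 - 0*-16)=90, (0*-26 - 26*-15)=390, (26*8 - 38*-26)=1196, (38*-16 - -6*8)=-560; twice the area = |1116| = 1116; area = 558; answer 558
Part 2: W1 = 558; threaded value p + q = 559; r = -41; a(2) = 2*(24) + 3*(-41) = -75; iterating: a(2)=-75, a(3)=-78, a(4)=-381, a(5)=-996, a(6)=-3135, a(7)=-9258, a(8)=-27921, a(9)=-83616, a(10)=-250995, a(11)=-752838, a(12)=-2258661, a(13)=-6775836, a(14)=-20327655, a(15)=-60982818, a(16)=-182948601, a(17)=-548845656; answer -548845656

-548845656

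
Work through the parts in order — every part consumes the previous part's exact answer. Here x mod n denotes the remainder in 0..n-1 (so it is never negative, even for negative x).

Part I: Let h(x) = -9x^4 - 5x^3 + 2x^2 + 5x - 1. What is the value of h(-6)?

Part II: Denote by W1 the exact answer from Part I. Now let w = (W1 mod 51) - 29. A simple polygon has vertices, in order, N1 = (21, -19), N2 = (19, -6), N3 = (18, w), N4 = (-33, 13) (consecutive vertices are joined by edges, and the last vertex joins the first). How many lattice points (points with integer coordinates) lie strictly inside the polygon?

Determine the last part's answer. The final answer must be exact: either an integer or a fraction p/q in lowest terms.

74

Part I: -9*(-6)^4 - 5*(-6)^3 + 2*(-6)^2 + 5*(-6)^1 - 1 = (-11664) + (1080) + (72) + (-30) + (-1) = -10543; answer -10543
Part II: W1 = -10543; w = -15; cross terms: (21*-6 - 19*-19)=235, (19*-15 - 18*-6)=-177, (18*13 - -33*-15)=-261, (-33*-19 - 21*13)=354; twice the area = |151| = 151; area = 151/2; boundary points = 1 + 1 + 1 + 2 = 5; strictly interior points = area - boundary/2 + 1 = 74; answer 74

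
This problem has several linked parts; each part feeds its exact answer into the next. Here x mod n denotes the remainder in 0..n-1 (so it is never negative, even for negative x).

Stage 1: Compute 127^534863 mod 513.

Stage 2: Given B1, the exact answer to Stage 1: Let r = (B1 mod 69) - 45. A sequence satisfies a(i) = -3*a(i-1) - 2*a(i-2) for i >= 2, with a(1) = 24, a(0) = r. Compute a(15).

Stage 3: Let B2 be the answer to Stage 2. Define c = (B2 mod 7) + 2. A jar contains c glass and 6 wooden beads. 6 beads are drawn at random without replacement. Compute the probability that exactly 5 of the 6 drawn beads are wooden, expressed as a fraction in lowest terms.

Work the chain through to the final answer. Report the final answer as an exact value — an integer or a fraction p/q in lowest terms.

Stage 1: squarings mod 513: 127^1=127, 127^2=226, 127^4=289, 127^8=415, 127^16=370, 127^32=442, 127^64=424, 127^128=226, 127^256=289, 127^512=415, 127^1024=370, 127^2048=442, 127^4096=424, 127^8192=226, 127^16384=289, 127^32768=415, 127^65536=370, 127^131072=442, 127^262144=424, 127^524288=226; 127^534863 = 127^1 * 127^2 * 127^4 * 127^8 * 127^64 * 127^256 * 127^2048 * 127^8192 * 127^524288 = 496 (mod 513); answer 496
Stage 2: B1 = 496; r = -32; a(2) = -3*(24) - 2*(-32) = -8; iterating: a(2)=-8, a(3)=-24, a(4)=88, a(5)=-216, a(6)=472, a(7)=-984, a(8)=2008, a(9)=-4056, a(10)=8152, a(11)=-16344, a(12)=32728, a(13)=-65496, a(14)=131032, a(15)=-262104; answer -262104
Stage 3: B2 = -262104; c = 6; total draws C(12,6) = 924; favorable C(6,5)*C(6,1) = 36; P = 3/77; answer 3/77

3/77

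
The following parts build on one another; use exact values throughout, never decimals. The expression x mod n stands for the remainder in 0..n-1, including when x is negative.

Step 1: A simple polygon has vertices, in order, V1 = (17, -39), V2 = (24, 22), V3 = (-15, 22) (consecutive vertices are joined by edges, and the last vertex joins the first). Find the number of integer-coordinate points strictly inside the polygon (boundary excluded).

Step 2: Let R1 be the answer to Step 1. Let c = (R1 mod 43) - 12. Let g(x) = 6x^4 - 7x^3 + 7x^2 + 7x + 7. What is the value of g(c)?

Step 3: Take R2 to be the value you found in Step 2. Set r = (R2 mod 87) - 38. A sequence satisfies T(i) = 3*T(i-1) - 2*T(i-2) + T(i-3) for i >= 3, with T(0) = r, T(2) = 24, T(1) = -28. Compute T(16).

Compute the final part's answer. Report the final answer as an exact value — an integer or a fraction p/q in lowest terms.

Step 1: cross terms: (17*22 - 24*-39)=1310, (24*22 - -15*22)=858, (-15*-39 - 17*22)=211; twice the area = |2379| = 2379; area = 2379/2; boundary points = 1 + 39 + 1 = 41; strictly interior points = area - boundary/2 + 1 = 1170; answer 1170
Step 2: R1 = 1170; c = -3; 6*(-3)^4 - 7*(-3)^3 + 7*(-3)^2 + 7*(-3)^1 + 7 = (486) + (189) + (63) + (-21) + (7) = 724; answer 724
Step 3: R2 = 724; r = -10; T(3) = 3*(24) - 2*(-28) + 1*(-10) = 118; iterating: T(3)=118, T(4)=278, T(5)=622, T(6)=1428, T(7)=3318, T(8)=7720, T(9)=17952, T(10)=41734, T(11)=97018, T(12)=225538, T(13)=524312, T(14)=1218878, T(15)=2833548, T(16)=6587200; answer 6587200

6587200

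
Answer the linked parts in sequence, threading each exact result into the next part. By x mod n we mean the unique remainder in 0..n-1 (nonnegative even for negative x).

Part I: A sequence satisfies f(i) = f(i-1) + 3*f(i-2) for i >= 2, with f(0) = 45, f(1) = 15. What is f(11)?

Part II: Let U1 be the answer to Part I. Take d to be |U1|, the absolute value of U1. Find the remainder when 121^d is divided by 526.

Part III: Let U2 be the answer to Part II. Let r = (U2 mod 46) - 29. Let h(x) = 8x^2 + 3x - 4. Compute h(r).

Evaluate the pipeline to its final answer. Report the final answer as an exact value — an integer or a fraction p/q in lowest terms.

Part I: f(2) = 1*(15) + 3*(45) = 150; iterating: f(2)=150, f(3)=195, f(4)=645, f(5)=1230, f(6)=3165, f(7)=6855, f(8)=16350, f(9)=36915, f(10)=85965, f(11)=196710; answer 196710
Part II: U1 = 196710; d = 196710; squarings mod 526: 121^1=121, 121^2=439, 121^4=205, 121^8=471, 121^16=395, 121^32=329, 121^64=411, 121^128=75, 121^256=365, 121^512=147, 121^1024=43, 121^2048=271, 121^4096=327, 121^8192=151, 121^16384=183, 121^32768=351, 121^65536=117, 121^131072=13; 121^196710 = 121^2 * 121^4 * 121^32 * 121^64 * 121^65536 * 121^131072 = 281 (mod 526); answer 281
Part III: U2 = 281; r = -24; 8*(-24)^2 + 3*(-24)^1 - 4 = (4608) + (-72) + (-4) = 4532; answer 4532

4532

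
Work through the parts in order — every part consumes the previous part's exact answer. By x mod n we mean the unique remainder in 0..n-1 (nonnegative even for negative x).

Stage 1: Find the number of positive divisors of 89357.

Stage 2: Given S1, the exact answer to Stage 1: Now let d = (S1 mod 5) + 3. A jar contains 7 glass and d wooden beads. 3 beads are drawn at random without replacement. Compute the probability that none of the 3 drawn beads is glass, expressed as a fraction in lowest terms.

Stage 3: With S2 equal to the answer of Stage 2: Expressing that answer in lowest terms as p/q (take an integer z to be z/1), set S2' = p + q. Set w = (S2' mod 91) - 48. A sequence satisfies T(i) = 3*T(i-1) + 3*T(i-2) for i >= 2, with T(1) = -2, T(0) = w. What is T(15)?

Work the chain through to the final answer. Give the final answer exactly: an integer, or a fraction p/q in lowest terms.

537151257

Stage 1: 89357 = 19 * 4703; number of divisors = (1+1) * (1+1) = 4; answer 4
Stage 2: S1 = 4; d = 7; total draws C(14,3) = 364; favorable C(7,3) = 35; P = 5/52; answer 5/52
Stage 3: S2 = 5/52; threaded value p + q = 57; w = 9; T(2) = 3*(-2) + 3*(9) = 21; iterating: T(2)=21, T(3)=57, T(4)=234, T(5)=873, T(6)=3321, T(7)=12582, T(8)=47709, T(9)=180873, T(10)=685746, T(11)=2599857, T(12)=9856809, T(13)=37369998, T(14)=141680421, T(15)=537151257; answer 537151257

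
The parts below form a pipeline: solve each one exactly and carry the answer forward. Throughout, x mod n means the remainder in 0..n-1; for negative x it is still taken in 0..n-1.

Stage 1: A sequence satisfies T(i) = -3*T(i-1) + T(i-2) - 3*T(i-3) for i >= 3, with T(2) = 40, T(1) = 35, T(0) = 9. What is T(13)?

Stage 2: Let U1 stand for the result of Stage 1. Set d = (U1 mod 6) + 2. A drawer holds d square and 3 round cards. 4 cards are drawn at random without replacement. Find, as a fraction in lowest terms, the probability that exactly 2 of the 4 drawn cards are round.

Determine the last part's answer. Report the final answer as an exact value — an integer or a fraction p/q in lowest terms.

Stage 1: T(3) = -3*(40) + 1*(35) - 3*(9) = -112; iterating: T(3)=-112, T(4)=271, T(5)=-1045, T(6)=3742, T(7)=-13084, T(8)=46129, T(9)=-162697, T(10)=573472, T(11)=-2021500, T(12)=7126063, T(13)=-25120105; answer -25120105
Stage 2: U1 = -25120105; d = 7; total draws C(10,4) = 210; favorable C(3,2)*C(7,2) = 63; P = 3/10; answer 3/10

3/10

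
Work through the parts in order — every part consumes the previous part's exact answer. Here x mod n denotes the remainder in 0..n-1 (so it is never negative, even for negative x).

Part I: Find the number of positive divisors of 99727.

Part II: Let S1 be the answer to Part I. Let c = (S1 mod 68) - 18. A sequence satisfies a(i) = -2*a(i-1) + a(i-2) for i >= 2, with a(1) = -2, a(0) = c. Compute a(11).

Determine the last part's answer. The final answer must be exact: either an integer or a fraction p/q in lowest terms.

Part I: 99727 = 31 * 3217; number of divisors = (1+1) * (1+1) = 4; answer 4
Part II: S1 = 4; c = -14; a(2) = -2*(-2) + 1*(-14) = -10; iterating: a(2)=-10, a(3)=18, a(4)=-46, a(5)=110, a(6)=-266, a(7)=642, a(8)=-1550, a(9)=3742, a(10)=-9034, a(11)=21810; answer 21810

21810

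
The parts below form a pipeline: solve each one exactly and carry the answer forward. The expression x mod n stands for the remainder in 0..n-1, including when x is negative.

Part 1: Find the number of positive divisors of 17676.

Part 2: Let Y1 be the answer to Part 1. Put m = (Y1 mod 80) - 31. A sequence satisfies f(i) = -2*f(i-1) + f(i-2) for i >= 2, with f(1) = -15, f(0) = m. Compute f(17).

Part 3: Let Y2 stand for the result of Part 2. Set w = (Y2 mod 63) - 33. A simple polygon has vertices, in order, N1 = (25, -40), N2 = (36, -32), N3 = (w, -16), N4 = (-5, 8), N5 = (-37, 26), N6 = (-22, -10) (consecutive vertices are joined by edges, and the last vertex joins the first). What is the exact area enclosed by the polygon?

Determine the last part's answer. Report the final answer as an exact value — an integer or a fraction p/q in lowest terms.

Part 1: 17676 = 2^2 * 3^2 * 491; number of divisors = (2+1) * (2+1) * (1+1) = 18; answer 18
Part 2: Y1 = 18; m = -13; f(2) = -2*(-15) + 1*(-13) = 17; iterating: f(2)=17, f(3)=-49, f(4)=115, f(5)=-279, f(6)=673, f(7)=-1625, f(8)=3923, f(9)=-9471, f(10)=22865, f(11)=-55201, f(12)=133267, f(13)=-321735, f(14)=776737, f(15)=-1875209, f(16)=4527155, f(17)=-10929519; answer -10929519
Part 3: Y2 = -10929519; w = 3; cross terms: (25*-32 - 36*-40)=640, (36*-16 - 3*-32)=-480, (3*8 - -5*-16)=-56, (-5*26 - -37*8)=166, (-37*-10 - -22*26)=942, (-22*-40 - 25*-10)=1130; twice the area = |2342| = 2342; area = 1171; answer 1171

1171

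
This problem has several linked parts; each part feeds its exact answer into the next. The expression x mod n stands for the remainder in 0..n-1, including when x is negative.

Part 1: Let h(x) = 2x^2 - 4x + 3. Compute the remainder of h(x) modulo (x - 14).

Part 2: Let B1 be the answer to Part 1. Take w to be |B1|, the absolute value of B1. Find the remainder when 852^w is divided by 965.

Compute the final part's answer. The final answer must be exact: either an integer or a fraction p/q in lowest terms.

Part 1: remainder = value at the root: 2*(14)^2 - 4*(14)^1 + 3 = (392) + (-56) + (3) = 339; answer 339
Part 2: B1 = 339; w = 339; squarings mod 965: 852^1=852, 852^2=224, 852^4=961, 852^8=16, 852^16=256, 852^32=881, 852^64=301, 852^128=856, 852^256=301; 852^339 = 852^1 * 852^2 * 852^16 * 852^64 * 852^256 = 353 (mod 965); answer 353

353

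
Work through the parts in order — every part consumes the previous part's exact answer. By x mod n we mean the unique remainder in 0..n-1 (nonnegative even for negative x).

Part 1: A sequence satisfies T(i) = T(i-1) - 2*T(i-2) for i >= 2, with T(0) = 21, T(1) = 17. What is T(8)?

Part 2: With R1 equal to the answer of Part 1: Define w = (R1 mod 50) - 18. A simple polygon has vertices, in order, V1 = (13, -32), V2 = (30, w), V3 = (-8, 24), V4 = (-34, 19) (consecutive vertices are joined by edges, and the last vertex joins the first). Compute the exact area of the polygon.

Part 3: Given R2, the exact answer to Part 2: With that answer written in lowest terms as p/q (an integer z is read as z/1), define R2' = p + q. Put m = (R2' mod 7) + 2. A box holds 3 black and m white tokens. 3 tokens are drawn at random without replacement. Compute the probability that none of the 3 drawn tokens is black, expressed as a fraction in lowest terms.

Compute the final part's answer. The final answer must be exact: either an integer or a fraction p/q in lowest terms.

1/20

Part 1: T(2) = 1*(17) - 2*(21) = -25; iterating: T(2)=-25, T(3)=-59, T(4)=-9, T(5)=109, T(6)=127, T(7)=-91, T(8)=-345; answer -345
Part 2: R1 = -345; w = -13; cross terms: (13*-13 - 30*-32)=791, (30*24 - -8*-13)=616, (-8*19 - -34*24)=664, (-34*-32 - 13*19)=841; twice the area = |2912| = 2912; area = 1456; answer 1456
Part 3: R2 = 1456; threaded value p + q = 1457; m = 3; total draws C(6,3) = 20; favorable C(3,3) = 1; P = 1/20; answer 1/20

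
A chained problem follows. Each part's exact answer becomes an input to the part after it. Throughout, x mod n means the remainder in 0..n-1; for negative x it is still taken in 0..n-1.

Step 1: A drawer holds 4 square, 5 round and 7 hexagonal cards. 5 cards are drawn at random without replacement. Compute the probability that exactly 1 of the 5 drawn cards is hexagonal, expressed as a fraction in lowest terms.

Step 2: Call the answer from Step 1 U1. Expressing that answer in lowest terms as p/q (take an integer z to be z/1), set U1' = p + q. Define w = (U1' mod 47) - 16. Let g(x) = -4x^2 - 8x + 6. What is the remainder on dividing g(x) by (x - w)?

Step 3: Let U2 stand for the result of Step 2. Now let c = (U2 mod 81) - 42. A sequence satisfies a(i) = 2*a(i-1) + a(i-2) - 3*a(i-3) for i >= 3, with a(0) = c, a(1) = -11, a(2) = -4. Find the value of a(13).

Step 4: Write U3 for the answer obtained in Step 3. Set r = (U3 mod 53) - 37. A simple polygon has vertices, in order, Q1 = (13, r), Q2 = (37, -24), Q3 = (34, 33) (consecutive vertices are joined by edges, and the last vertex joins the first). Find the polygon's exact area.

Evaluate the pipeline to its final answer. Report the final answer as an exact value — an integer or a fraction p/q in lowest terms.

Step 1: total draws C(16,5) = 4368; favorable C(7,1)*C(9,4) = 882; P = 21/104; answer 21/104
Step 2: U1 = 21/104; threaded value p + q = 125; w = 15; remainder = value at the root: -4*(15)^2 - 8*(15)^1 + 6 = (-900) + (-120) + (6) = -1014; answer -1014
Step 3: U2 = -1014; c = -3; a(3) = 2*(-4) + 1*(-11) - 3*(-3) = -10; iterating: a(3)=-10, a(4)=9, a(5)=20, a(6)=79, a(7)=151, a(8)=321, a(9)=556, a(10)=980, a(11)=1553, a(12)=2418, a(13)=3449; answer 3449
Step 4: U3 = 3449; r = -33; cross terms: (13*-24 - 37*-33)=909, (37*33 - 34*-24)=2037, (34*-33 - 13*33)=-1551; twice the area = |1395| = 1395; area = 1395/2; answer 1395/2

1395/2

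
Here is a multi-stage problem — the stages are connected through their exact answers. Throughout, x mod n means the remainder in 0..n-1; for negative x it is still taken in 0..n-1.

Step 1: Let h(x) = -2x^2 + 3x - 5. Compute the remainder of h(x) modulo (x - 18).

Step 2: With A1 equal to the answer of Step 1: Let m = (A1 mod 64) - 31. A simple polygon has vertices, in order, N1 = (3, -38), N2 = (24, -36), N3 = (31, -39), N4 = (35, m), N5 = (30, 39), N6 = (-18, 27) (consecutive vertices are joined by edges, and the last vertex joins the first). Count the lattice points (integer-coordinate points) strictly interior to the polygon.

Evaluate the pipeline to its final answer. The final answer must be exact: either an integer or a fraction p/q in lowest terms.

Step 1: remainder = value at the root: -2*(18)^2 + 3*(18)^1 - 5 = (-648) + (54) + (-5) = -599; answer -599
Step 2: A1 = -599; m = 10; cross terms: (3*-36 - 24*-38)=804, (24*-39 - 31*-36)=180, (31*10 - 35*-39)=1675, (35*39 - 30*10)=1065, (30*27 - -18*39)=1512, (-18*-38 - 3*27)=603; twice the area = |5839| = 5839; area = 5839/2; boundary points = 1 + 1 + 1 + 1 + 12 + 1 = 17; strictly interior points = area - boundary/2 + 1 = 2912; answer 2912

2912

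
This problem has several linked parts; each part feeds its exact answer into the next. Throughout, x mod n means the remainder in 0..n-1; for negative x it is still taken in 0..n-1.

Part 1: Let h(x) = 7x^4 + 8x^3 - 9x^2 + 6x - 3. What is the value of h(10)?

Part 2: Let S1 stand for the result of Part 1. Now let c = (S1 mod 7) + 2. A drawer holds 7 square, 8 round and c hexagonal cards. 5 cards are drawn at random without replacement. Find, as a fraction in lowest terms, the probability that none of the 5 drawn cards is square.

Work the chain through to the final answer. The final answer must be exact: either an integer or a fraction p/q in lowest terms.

429/5168

Part 1: 7*(10)^4 + 8*(10)^3 - 9*(10)^2 + 6*(10)^1 - 3 = (70000) + (8000) + (-900) + (60) + (-3) = 77157; answer 77157
Part 2: S1 = 77157; c = 5; total draws C(20,5) = 15504; favorable C(13,5) = 1287; P = 429/5168; answer 429/5168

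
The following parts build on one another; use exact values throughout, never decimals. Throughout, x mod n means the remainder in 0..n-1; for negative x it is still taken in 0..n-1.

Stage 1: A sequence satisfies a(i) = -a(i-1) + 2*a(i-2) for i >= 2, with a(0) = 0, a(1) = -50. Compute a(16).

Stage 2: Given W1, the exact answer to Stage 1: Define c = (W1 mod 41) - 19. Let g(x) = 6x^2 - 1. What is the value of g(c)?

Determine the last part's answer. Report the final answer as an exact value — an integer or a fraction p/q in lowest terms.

Stage 1: a(2) = -1*(-50) + 2*(0) = 50; iterating: a(2)=50, a(3)=-150, a(4)=250, a(5)=-550, a(6)=1050, a(7)=-2150, a(8)=4250, a(9)=-8550, a(10)=17050, a(11)=-34150, a(12)=68250, a(13)=-136550, a(14)=273050, a(15)=-546150, a(16)=1092250; answer 1092250
Stage 2: W1 = 1092250; c = -9; 6*(-9)^2 - 1 = (486) + (-1) = 485; answer 485

485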